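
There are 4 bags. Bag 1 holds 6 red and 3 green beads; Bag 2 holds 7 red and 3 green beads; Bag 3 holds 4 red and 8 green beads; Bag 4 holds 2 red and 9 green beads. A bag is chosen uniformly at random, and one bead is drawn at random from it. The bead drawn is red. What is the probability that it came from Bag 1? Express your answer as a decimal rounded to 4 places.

Posterior probability ≈ 0.3543

P(red|Bag 1) = 0.6667; P(red|Bag 2) = 0.7; P(red|Bag 3) = 0.3333; P(red|Bag 4) = 0.1818.
Prior × likelihood for each source: 0.25·0.6667=0.1667, 0.25·0.7=0.1750, 0.25·0.3333=0.08333, 0.25·0.1818=0.04545. Summing gives P(red) = 0.47045.
P(Bag 1 | red) = 0.1667 / 0.47045 = 0.3543.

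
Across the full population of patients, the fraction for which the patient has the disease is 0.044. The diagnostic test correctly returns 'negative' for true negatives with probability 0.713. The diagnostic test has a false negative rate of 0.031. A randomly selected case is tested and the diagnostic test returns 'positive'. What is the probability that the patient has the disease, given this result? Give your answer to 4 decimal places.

P(H | E) ≈ 0.1345

Write H for 'the patient has the disease'. Prior odds H:¬H = 0.044/0.956 = 0.046025. For the 'positive' outcome, the likelihood ratio is 0.969/0.287 = 3.3763.
Posterior odds = 0.046025 × 3.3763 = 0.15539, so P(H|E) = 0.15539/(1+0.15539) = 0.1345.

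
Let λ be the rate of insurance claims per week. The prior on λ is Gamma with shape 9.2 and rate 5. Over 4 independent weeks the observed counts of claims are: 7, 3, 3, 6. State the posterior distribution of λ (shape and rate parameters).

The Poisson likelihood adds the total count to the shape and the number of exposure periods to the rate. Here ∑xᵢ = 19 and n = 4, so shape 9.2→28.2 and rate 5→9.

Posterior: Gamma(shape=28.2, rate=9)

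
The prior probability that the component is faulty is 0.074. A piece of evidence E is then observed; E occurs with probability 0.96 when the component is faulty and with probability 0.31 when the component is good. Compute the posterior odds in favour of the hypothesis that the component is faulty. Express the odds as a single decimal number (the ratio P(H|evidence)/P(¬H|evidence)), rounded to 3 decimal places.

Prior odds = 0.074/(1−0.074) = 0.079914. In log-odds, ln(0.079914) = -2.5268.
Add log likelihood ratio: ln(3.0968) = 1.1304.
Posterior log-odds = -1.3964, so posterior odds = exp(-1.3964) = 0.24747.

Posterior odds ≈ 0.247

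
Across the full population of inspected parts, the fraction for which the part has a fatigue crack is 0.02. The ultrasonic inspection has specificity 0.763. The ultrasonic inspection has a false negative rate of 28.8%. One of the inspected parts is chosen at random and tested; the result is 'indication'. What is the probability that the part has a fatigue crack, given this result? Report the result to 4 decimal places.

Write H for 'the part has a fatigue crack'. Prior odds H:¬H = 0.02/0.98 = 0.020408. For the 'indication' outcome, the likelihood ratio is 0.712/0.237 = 3.0042.
Posterior odds = 0.020408 × 3.0042 = 0.061311, so P(H|E) = 0.061311/(1+0.061311) = 0.0578.

P(H | E) ≈ 0.0578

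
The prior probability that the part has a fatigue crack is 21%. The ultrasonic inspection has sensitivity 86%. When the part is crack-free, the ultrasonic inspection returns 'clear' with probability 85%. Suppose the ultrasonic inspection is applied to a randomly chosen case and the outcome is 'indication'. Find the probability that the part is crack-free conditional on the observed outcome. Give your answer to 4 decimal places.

Let H be the event that the part has a fatigue crack. P(H) = 0.21, so P(¬H) = 0.79. With E the 'indication' result, P(E|H) = 0.86 and P(E|¬H) = 0.15.
P(E) = 0.86·0.21 + 0.15·0.79 = 0.18060 + 0.11850 = 0.29910.
By Bayes' theorem, P(H|E) = 0.18060 / 0.29910 = 0.6038. Hence P(¬H|E) = 1 − 0.6038 = 0.3962.

P(¬H | E) ≈ 0.3962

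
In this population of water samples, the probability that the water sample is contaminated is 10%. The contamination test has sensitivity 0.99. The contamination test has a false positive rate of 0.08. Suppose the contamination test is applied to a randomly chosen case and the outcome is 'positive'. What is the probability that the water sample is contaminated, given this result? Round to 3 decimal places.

P(H | E) ≈ 0.579

Let H be the event that the water sample is contaminated. P(H) = 0.1, so P(¬H) = 0.9. With E the 'positive' result, P(E|H) = 0.99 and P(E|¬H) = 0.08.
P(E) = 0.99·0.1 + 0.08·0.9 = 0.099000 + 0.072000 = 0.17100.
By Bayes' theorem, P(H|E) = 0.099000 / 0.17100 = 0.579.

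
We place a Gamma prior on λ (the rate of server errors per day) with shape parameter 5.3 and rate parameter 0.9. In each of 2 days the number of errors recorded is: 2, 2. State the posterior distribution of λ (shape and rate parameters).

Posterior: Gamma(shape=9.3, rate=2.9)

The Poisson likelihood adds the total count to the shape and the number of exposure periods to the rate. Here ∑xᵢ = 4 and n = 2, so shape 5.3→9.3 and rate 0.9→2.9.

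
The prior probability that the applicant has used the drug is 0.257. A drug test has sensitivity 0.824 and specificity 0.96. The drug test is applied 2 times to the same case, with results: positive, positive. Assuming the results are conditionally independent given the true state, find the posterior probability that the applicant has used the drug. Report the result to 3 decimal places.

Let H be the event that the applicant has used the drug; start with P(H) = 0.257. P('positive'|H) = 0.824, P('positive'|¬H) = 0.04.
Update on result 1 ('positive'): P(H) ← 0.824·0.2570 / (0.824·0.2570 + 0.04·0.7430) = 0.21177/0.24149 = 0.8769.
Update on result 2 ('positive'): P(H) ← 0.824·0.8769 / (0.824·0.8769 + 0.04·0.1231) = 0.72259/0.72751 = 0.9932.

Posterior P(H) ≈ 0.993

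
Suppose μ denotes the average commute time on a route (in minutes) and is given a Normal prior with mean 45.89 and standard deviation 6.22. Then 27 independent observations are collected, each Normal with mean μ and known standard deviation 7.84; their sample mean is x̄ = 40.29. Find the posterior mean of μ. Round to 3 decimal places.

Prior precision 1/τ₀² = 1/6.22² = 0.0258475; data precision n/σ² = 27/7.84² = 0.439270.
Posterior precision = 0.0258475 + 0.439270 = 0.465118.
Posterior mean = (0.0258475·45.89 + 0.439270·40.29) / 0.465118 = 40.601.

Posterior mean ≈ 40.601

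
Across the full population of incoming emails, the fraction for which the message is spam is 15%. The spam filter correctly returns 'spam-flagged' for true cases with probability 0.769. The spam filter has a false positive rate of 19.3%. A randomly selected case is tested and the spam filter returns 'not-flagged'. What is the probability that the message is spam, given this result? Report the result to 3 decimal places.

P(H | E) ≈ 0.048

Let H be the event that the message is spam. P(H) = 0.15, so P(¬H) = 0.85. With E the 'not-flagged' result, P(E|H) = 0.231 and P(E|¬H) = 0.807.
P(E) = 0.231·0.15 + 0.807·0.85 = 0.034650 + 0.68595 = 0.72060.
By Bayes' theorem, P(H|E) = 0.034650 / 0.72060 = 0.048.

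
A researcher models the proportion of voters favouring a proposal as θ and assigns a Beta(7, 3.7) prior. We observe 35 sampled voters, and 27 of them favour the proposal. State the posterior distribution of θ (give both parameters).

Posterior: Beta(34, 11.7)

Observing 27 successes and 8 failures updates Beta(7, 3.7) by adding the success and failure counts to the two shape parameters: α = 7+27 = 34, β = 3.7+8 = 11.7.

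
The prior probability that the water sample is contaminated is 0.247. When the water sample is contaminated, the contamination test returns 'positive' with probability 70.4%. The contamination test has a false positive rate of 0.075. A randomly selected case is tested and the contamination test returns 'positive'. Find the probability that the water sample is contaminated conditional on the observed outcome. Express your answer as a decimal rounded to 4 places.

P(H | E) ≈ 0.7548

Let H be the event that the water sample is contaminated. P(H) = 0.247, so P(¬H) = 0.753. With E the 'positive' result, P(E|H) = 0.704 and P(E|¬H) = 0.075.
P(E) = 0.704·0.247 + 0.075·0.753 = 0.17389 + 0.056475 = 0.23036.
By Bayes' theorem, P(H|E) = 0.17389 / 0.23036 = 0.7548.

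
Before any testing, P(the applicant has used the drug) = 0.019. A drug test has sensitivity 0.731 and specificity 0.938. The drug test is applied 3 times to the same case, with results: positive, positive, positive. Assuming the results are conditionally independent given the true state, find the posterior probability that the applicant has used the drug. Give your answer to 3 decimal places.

Posterior P(H) ≈ 0.969

Let H be the event that the applicant has used the drug; start with P(H) = 0.019. P('positive'|H) = 0.731, P('positive'|¬H) = 0.062.
Update on result 1 ('positive'): P(H) ← 0.731·0.0190 / (0.731·0.0190 + 0.062·0.9810) = 0.013889/0.074711 = 0.1859.
Update on result 2 ('positive'): P(H) ← 0.731·0.1859 / (0.731·0.1859 + 0.062·0.8141) = 0.13590/0.18637 = 0.7292.
Update on result 3 ('positive'): P(H) ← 0.731·0.7292 / (0.731·0.7292 + 0.062·0.2708) = 0.53302/0.54982 = 0.9695.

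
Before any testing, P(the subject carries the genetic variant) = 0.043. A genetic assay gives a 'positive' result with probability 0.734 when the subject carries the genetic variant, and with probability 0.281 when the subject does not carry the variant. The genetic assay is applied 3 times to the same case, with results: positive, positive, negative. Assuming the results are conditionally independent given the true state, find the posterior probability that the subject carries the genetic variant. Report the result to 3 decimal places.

Posterior P(H) ≈ 0.102

Let H be the event that the subject carries the genetic variant; start with P(H) = 0.043. P('positive'|H) = 0.734, P('positive'|¬H) = 0.281.
Update on result 1 ('positive'): P(H) ← 0.734·0.0430 / (0.734·0.0430 + 0.281·0.9570) = 0.031562/0.30048 = 0.1050.
Update on result 2 ('positive'): P(H) ← 0.734·0.1050 / (0.734·0.1050 + 0.281·0.8950) = 0.077099/0.32858 = 0.2346.
Update on result 3 ('negative'): P(H) ← 0.266·0.2346 / (0.266·0.2346 + 0.719·0.7654) = 0.062414/0.61271 = 0.1019.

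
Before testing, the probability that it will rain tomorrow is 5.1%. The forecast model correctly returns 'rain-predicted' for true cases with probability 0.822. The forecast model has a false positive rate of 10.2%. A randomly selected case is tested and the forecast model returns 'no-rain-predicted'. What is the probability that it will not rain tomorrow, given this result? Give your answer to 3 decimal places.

Let H be the event that it will rain tomorrow. P(H) = 0.051, so P(¬H) = 0.949. With E the 'no-rain-predicted' result, P(E|H) = 0.178 and P(E|¬H) = 0.898.
P(E) = 0.178·0.051 + 0.898·0.949 = 0.0090780 + 0.85220 = 0.86128.
By Bayes' theorem, P(H|E) = 0.0090780 / 0.86128 = 0.011. Hence P(¬H|E) = 1 − 0.011 = 0.989.

P(¬H | E) ≈ 0.989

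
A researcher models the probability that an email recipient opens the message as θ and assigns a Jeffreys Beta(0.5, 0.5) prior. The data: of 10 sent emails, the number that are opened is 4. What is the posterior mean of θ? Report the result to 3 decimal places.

Posterior mean ≈ 0.409

The binomial likelihood is conjugate to the Beta prior: with 4 successes and 6 failures, the posterior is Beta(0.5+4, 0.5+6) = Beta(4.5, 6.5).
E[θ | data] = 4.5/(4.5+6.5) = 0.409.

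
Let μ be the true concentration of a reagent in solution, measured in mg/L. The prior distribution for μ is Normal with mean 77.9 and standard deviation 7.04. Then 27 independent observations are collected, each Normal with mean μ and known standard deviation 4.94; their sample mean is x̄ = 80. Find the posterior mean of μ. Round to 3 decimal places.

With known σ, the Normal prior is conjugate. Weight on the data is w = (n/σ²)/(n/σ² + 1/τ₀²) = 1.10639/(1.10639+0.0201769) = 0.98209.
Posterior mean = w·x̄ + (1−w)·μ₀ = 0.98209·80 + 0.017910·77.9 = 79.962.

Posterior mean ≈ 79.962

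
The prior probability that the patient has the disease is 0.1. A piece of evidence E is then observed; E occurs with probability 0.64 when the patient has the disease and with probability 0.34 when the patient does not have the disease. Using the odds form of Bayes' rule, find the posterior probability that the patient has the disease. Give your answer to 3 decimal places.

Posterior probability ≈ 0.173

Prior odds = 0.1/(1−0.1) = 0.11111. In log-odds, ln(0.11111) = -2.1972.
Add log likelihood ratio: ln(1.8824) = 0.63252.
Posterior log-odds = -1.5647, so posterior odds = exp(-1.5647) = 0.20915. Converting, P(H|E) = 0.20915/1.2092 = 0.173.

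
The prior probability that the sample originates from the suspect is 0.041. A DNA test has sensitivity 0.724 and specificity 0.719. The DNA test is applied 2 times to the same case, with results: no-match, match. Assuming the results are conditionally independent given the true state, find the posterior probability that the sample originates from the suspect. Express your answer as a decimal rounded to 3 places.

Posterior P(H) ≈ 0.041

Let H be the event that the sample originates from the suspect; start with P(H) = 0.041. P('match'|H) = 0.724, P('match'|¬H) = 0.281.
Update on result 1 ('no-match'): P(H) ← 0.276·0.0410 / (0.276·0.0410 + 0.719·0.9590) = 0.011316/0.70084 = 0.0161.
Update on result 2 ('match'): P(H) ← 0.724·0.0161 / (0.724·0.0161 + 0.281·0.9839) = 0.011690/0.28815 = 0.0406.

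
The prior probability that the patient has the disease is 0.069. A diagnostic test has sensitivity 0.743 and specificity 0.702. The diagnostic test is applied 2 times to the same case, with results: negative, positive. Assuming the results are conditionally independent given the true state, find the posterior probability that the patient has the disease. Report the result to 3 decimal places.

Let H be the event that the patient has the disease; start with P(H) = 0.069. P('positive'|H) = 0.743, P('positive'|¬H) = 0.298.
Update on result 1 ('negative'): P(H) ← 0.257·0.0690 / (0.257·0.0690 + 0.702·0.9310) = 0.017733/0.67129 = 0.0264.
Update on result 2 ('positive'): P(H) ← 0.743·0.0264 / (0.743·0.0264 + 0.298·0.9736) = 0.019627/0.30976 = 0.0634.

Posterior P(H) ≈ 0.063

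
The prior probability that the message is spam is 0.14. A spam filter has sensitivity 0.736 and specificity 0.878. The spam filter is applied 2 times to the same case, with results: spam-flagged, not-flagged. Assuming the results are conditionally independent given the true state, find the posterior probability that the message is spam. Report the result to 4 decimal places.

Posterior P(H) ≈ 0.2280

With H the event that the message is spam, the joint likelihood of the observed sequence is P(data|H) = 0.736·0.264 = 0.19430 and P(data|¬H) = 0.122·0.878 = 0.10712.
Bayes: P(H|data) = 0.14·0.19430 / (0.14·0.19430 + 0.86·0.10712) = 0.027203/0.11932 = 0.2280.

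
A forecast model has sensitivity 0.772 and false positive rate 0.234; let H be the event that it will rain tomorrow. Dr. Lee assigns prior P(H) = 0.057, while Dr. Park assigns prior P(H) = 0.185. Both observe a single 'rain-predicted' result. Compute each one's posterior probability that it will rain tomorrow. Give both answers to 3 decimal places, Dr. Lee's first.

P('+'|H) = 0.772, P('+'|¬H) = 0.234.
Dr. Lee: numerator 0.772·0.057 = 0.044004; evidence = 0.044004+0.234·0.943 = 0.26467; posterior = 0.166.
Dr. Park: numerator 0.772·0.185 = 0.14282; evidence = 0.14282+0.234·0.815 = 0.33353; posterior = 0.428.

Dr. Lee: 0.166; Dr. Park: 0.428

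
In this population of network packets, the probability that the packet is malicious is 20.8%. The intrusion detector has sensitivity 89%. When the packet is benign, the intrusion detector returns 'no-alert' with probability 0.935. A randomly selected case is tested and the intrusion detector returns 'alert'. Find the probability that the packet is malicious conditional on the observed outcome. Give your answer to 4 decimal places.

P(H | E) ≈ 0.7824

Write H for 'the packet is malicious'. Prior odds H:¬H = 0.208/0.792 = 0.26263. For the 'alert' outcome, the likelihood ratio is 0.89/0.065 = 13.692.
Posterior odds = 0.26263 × 13.692 = 3.5960, so P(H|E) = 3.5960/(1+3.5960) = 0.7824.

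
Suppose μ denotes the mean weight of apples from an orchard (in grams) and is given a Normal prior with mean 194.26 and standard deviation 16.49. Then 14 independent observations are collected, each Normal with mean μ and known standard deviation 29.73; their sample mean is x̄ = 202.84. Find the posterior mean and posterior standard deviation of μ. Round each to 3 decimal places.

Posterior mean ≈ 201.223; posterior SD ≈ 7.158

Prior precision 1/τ₀² = 1/16.49² = 0.00367755; data precision n/σ² = 14/29.73² = 0.0158394.
Posterior precision = 0.00367755 + 0.0158394 = 0.0195169, giving posterior SD = 1/√0.0195169 = 7.158.
Posterior mean = (0.00367755·194.26 + 0.0158394·202.84) / 0.0195169 = 201.223.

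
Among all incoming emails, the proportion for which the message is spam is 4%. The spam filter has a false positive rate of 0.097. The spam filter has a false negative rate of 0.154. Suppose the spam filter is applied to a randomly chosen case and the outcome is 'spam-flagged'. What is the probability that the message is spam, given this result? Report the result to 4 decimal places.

P(H | E) ≈ 0.2665

Write H for 'the message is spam'. Prior odds H:¬H = 0.04/0.96 = 0.041667. For the 'spam-flagged' outcome, the likelihood ratio is 0.846/0.097 = 8.7216.
Posterior odds = 0.041667 × 8.7216 = 0.36340, so P(H|E) = 0.36340/(1+0.36340) = 0.2665.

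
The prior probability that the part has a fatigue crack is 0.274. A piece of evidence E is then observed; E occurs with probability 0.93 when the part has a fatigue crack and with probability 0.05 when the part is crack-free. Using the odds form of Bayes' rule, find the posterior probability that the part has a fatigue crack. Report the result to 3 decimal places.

Prior odds = 0.274/(1−0.274) = 0.37741. In log-odds, ln(0.37741) = -0.97442.
Add log likelihood ratio: ln(18.600) = 2.9232.
Posterior log-odds = 1.9487, so posterior odds = exp(1.9487) = 7.0198. Converting, P(H|E) = 7.0198/8.0198 = 0.875.

Posterior probability ≈ 0.875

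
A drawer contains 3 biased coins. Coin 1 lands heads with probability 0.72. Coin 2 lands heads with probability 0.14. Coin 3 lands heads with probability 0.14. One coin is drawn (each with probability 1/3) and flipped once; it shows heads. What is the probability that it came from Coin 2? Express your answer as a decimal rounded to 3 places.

Tabulate prior·likelihood by source: [1] prior 0.333333, lik 0.72, product 0.2400; [2] prior 0.333333, lik 0.14, product 0.04667; [3] prior 0.333333, lik 0.14, product 0.04667.
Normalizing constant = 0.33333; the posterior for Coin 2 is its product over the sum, 0.04667/0.33333 = 0.140.

Posterior probability ≈ 0.140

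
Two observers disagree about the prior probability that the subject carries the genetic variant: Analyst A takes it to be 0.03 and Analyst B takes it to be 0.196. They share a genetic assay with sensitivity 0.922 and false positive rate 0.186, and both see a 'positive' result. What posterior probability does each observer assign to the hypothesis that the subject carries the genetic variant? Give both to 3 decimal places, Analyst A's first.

The likelihood ratio for a 'positive' result is 0.922/0.186 = 4.9570.
Analyst A: prior odds 0.03/0.97 = 0.030928; posterior odds 0.15331; posterior probability 0.133.
Analyst B: prior odds 0.196/0.804 = 0.24378; posterior odds 1.2084; posterior probability 0.547.

Analyst A: 0.133; Analyst B: 0.547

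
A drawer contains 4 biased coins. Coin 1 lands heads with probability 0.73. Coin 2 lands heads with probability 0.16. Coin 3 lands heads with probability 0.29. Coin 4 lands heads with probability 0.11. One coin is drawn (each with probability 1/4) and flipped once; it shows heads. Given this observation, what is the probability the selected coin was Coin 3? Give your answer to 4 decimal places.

Posterior probability ≈ 0.2248

P(heads|C1) = 0.73; P(heads|C2) = 0.16; P(heads|C3) = 0.29; P(heads|C4) = 0.11.
Prior × likelihood for each source: 0.25·0.73=0.1825, 0.25·0.16=0.04000, 0.25·0.29=0.07250, 0.25·0.11=0.02750. Summing gives P(heads) = 0.32250.
P(Coin 3 | heads) = 0.07250 / 0.32250 = 0.2248.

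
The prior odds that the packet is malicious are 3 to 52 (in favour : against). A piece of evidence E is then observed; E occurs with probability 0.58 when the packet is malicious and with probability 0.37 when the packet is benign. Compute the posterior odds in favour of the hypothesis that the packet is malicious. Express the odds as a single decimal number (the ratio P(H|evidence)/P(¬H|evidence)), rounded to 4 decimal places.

Prior odds = 3/52 = 0.057692. In log-odds, ln(0.057692) = -2.8526.
Add log likelihood ratio: ln(1.5676) = 0.44953.
Posterior log-odds = -2.4031, so posterior odds = exp(-2.4031) = 0.090437.

Posterior odds ≈ 0.0904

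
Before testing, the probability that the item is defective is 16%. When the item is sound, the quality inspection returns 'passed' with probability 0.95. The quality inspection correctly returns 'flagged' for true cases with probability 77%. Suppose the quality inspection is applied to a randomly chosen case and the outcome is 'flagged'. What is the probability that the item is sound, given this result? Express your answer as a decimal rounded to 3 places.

Let H be the event that the item is defective. P(H) = 0.16, so P(¬H) = 0.84. With E the 'flagged' result, P(E|H) = 0.77 and P(E|¬H) = 0.05.
P(E) = 0.77·0.16 + 0.05·0.84 = 0.12320 + 0.042000 = 0.16520.
By Bayes' theorem, P(H|E) = 0.12320 / 0.16520 = 0.746. Hence P(¬H|E) = 1 − 0.746 = 0.254.

P(¬H | E) ≈ 0.254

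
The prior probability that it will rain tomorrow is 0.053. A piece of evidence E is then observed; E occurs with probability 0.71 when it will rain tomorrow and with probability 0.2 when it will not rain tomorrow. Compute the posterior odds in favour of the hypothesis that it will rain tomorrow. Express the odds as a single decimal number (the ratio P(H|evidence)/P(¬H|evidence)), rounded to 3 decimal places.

Prior odds = 0.053/(1−0.053) = 0.055966. In log-odds, ln(0.055966) = -2.8830.
Add log likelihood ratio: ln(3.5500) = 1.2669.
Posterior log-odds = -1.6161, so posterior odds = exp(-1.6161) = 0.19868.

Posterior odds ≈ 0.199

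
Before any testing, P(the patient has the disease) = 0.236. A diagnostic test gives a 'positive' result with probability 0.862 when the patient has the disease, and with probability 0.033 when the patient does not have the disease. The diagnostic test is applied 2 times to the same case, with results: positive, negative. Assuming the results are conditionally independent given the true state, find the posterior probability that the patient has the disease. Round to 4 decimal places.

With H the event that the patient has the disease, the joint likelihood of the observed sequence is P(data|H) = 0.862·0.138 = 0.11896 and P(data|¬H) = 0.033·0.967 = 0.031911.
Bayes: P(H|data) = 0.236·0.11896 / (0.236·0.11896 + 0.764·0.031911) = 0.028074/0.052454 = 0.5352.

Posterior P(H) ≈ 0.5352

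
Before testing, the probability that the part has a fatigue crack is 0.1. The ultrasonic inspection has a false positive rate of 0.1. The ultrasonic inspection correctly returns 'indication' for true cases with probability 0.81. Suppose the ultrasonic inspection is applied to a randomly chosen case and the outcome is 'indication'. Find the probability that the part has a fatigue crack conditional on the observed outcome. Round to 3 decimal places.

Let H be the event that the part has a fatigue crack. P(H) = 0.1, so P(¬H) = 0.9. With E the 'indication' result, P(E|H) = 0.81 and P(E|¬H) = 0.1.
P(E) = 0.81·0.1 + 0.1·0.9 = 0.081000 + 0.090000 = 0.17100.
By Bayes' theorem, P(H|E) = 0.081000 / 0.17100 = 0.474.

P(H | E) ≈ 0.474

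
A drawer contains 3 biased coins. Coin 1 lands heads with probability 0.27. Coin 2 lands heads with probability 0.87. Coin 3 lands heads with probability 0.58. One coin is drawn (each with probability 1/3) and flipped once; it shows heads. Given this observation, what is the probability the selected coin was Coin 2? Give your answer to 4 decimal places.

Posterior probability ≈ 0.5058

Tabulate prior·likelihood by source: [1] prior 0.333333, lik 0.27, product 0.09000; [2] prior 0.333333, lik 0.87, product 0.2900; [3] prior 0.333333, lik 0.58, product 0.1933.
Normalizing constant = 0.57333; the posterior for Coin 2 is its product over the sum, 0.2900/0.57333 = 0.5058.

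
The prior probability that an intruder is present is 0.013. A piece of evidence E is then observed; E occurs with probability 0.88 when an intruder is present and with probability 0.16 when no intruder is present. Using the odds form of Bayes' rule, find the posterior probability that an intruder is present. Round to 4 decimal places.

Prior odds = 0.013/(1−0.013) = 0.013171. In log-odds, ln(0.013171) = -4.3297.
Add log likelihood ratio: ln(5.5000) = 1.7047.
Posterior log-odds = -2.6250, so posterior odds = exp(-2.6250) = 0.072442. Converting, P(H|E) = 0.072442/1.0724 = 0.0675.

Posterior probability ≈ 0.0675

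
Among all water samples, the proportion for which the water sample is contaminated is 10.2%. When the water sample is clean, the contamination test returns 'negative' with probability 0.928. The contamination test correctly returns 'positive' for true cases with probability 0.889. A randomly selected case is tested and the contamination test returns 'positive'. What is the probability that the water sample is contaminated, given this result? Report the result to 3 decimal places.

P(H | E) ≈ 0.584

Let H be the event that the water sample is contaminated. P(H) = 0.102, so P(¬H) = 0.898. With E the 'positive' result, P(E|H) = 0.889 and P(E|¬H) = 0.072.
P(E) = 0.889·0.102 + 0.072·0.898 = 0.090678 + 0.064656 = 0.15533.
By Bayes' theorem, P(H|E) = 0.090678 / 0.15533 = 0.584.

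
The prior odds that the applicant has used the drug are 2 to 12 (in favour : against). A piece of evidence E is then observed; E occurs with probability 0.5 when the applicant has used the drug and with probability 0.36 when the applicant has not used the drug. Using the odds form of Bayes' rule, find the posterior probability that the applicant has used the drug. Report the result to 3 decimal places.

Posterior probability ≈ 0.188

Prior odds = 2/12 = 0.16667. In log-odds, ln(0.16667) = -1.7918.
Add log likelihood ratio: ln(1.3889) = 0.32850.
Posterior log-odds = -1.4633, so posterior odds = exp(-1.4633) = 0.23148. Converting, P(H|E) = 0.23148/1.2315 = 0.188.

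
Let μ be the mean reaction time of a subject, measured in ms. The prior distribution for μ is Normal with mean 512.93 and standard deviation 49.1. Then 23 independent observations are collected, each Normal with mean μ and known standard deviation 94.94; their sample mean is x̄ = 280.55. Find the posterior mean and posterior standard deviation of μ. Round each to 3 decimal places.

With known σ, the Normal prior is conjugate. Weight on the data is w = (n/σ²)/(n/σ² + 1/τ₀²) = 0.00255170/(0.00255170+0.00041480) = 0.86017.
Posterior mean = w·x̄ + (1−w)·μ₀ = 0.86017·280.55 + 0.13983·512.93 = 313.043. Posterior variance = 1/(0.00255170+0.00041480) = 337.098, so SD = 18.360.

Posterior mean ≈ 313.043; posterior SD ≈ 18.360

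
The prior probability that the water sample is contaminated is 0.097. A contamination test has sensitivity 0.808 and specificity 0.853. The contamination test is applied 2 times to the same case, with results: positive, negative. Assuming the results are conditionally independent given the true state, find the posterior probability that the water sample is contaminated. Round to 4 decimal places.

Posterior P(H) ≈ 0.1173

Let H be the event that the water sample is contaminated; start with P(H) = 0.097. P('positive'|H) = 0.808, P('positive'|¬H) = 0.147.
Update on result 1 ('positive'): P(H) ← 0.808·0.0970 / (0.808·0.0970 + 0.147·0.9030) = 0.078376/0.21112 = 0.3712.
Update on result 2 ('negative'): P(H) ← 0.192·0.3712 / (0.192·0.3712 + 0.853·0.6288) = 0.071279/0.60761 = 0.1173.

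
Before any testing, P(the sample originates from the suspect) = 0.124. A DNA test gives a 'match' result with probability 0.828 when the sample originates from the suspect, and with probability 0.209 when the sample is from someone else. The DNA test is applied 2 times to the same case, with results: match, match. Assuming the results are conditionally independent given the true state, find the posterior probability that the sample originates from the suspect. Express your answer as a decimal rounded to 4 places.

Let H be the event that the sample originates from the suspect; start with P(H) = 0.124. P('match'|H) = 0.828, P('match'|¬H) = 0.209.
Update on result 1 ('match'): P(H) ← 0.828·0.1240 / (0.828·0.1240 + 0.209·0.8760) = 0.10267/0.28576 = 0.3593.
Update on result 2 ('match'): P(H) ← 0.828·0.3593 / (0.828·0.3593 + 0.209·0.6407) = 0.29750/0.43141 = 0.6896.

Posterior P(H) ≈ 0.6896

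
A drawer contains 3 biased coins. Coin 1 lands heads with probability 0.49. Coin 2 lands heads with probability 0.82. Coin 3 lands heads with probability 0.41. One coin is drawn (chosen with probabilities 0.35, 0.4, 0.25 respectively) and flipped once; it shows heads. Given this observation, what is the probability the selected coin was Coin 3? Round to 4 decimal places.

Tabulate prior·likelihood by source: [1] prior 0.35, lik 0.49, product 0.1715; [2] prior 0.4, lik 0.82, product 0.3280; [3] prior 0.25, lik 0.41, product 0.1025.
Normalizing constant = 0.60200; the posterior for Coin 3 is its product over the sum, 0.1025/0.60200 = 0.1703.

Posterior probability ≈ 0.1703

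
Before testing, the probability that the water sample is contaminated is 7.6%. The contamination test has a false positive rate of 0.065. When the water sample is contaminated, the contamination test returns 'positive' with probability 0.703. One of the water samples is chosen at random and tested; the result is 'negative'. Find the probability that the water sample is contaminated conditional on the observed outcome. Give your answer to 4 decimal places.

P(H | E) ≈ 0.0255

Let H be the event that the water sample is contaminated. P(H) = 0.076, so P(¬H) = 0.924. With E the 'negative' result, P(E|H) = 0.297 and P(E|¬H) = 0.935.
P(E) = 0.297·0.076 + 0.935·0.924 = 0.022572 + 0.86394 = 0.88651.
By Bayes' theorem, P(H|E) = 0.022572 / 0.88651 = 0.0255.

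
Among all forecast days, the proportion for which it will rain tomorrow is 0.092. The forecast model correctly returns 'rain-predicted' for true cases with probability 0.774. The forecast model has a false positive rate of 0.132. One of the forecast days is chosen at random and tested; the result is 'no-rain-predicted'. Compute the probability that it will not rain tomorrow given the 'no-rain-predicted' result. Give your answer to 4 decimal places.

Write H for 'it will rain tomorrow'. Prior odds H:¬H = 0.092/0.908 = 0.10132. For the 'no-rain-predicted' outcome, the likelihood ratio is 0.226/0.868 = 0.26037.
Posterior odds = 0.10132 × 0.26037 = 0.026381, so P(H|E) = 0.026381/(1+0.026381) = 0.0257. Then P(¬H|E) = 1 − 0.0257 = 0.9743.

P(¬H | E) ≈ 0.9743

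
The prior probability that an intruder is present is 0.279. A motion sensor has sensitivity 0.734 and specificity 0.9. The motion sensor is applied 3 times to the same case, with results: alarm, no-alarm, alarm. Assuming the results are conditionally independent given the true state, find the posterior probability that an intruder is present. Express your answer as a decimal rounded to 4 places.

With H the event that an intruder is present, the joint likelihood of the observed sequence is P(data|H) = 0.734·0.266·0.734 = 0.14331 and P(data|¬H) = 0.1·0.9·0.1 = 0.0090000.
Bayes: P(H|data) = 0.279·0.14331 / (0.279·0.14331 + 0.721·0.0090000) = 0.039983/0.046472 = 0.8604.

Posterior P(H) ≈ 0.8604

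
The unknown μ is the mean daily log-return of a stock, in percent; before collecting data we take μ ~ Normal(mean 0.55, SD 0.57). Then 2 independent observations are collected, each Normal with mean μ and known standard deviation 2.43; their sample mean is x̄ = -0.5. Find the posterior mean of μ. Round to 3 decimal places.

Prior precision 1/τ₀² = 1/0.57² = 3.07787; data precision n/σ² = 2/2.43² = 0.338702.
Posterior precision = 3.07787 + 0.338702 = 3.41657.
Posterior mean = (3.07787·0.55 + 0.338702·-0.5) / 3.41657 = 0.446.

Posterior mean ≈ 0.446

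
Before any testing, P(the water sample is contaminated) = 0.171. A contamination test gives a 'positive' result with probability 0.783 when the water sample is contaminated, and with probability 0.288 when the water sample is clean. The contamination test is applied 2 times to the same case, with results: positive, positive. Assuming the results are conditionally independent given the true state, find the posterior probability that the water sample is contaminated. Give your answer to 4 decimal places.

Posterior P(H) ≈ 0.6039

With H the event that the water sample is contaminated, the joint likelihood of the observed sequence is P(data|H) = 0.783·0.783 = 0.61309 and P(data|¬H) = 0.288·0.288 = 0.082944.
Bayes: P(H|data) = 0.171·0.61309 / (0.171·0.61309 + 0.829·0.082944) = 0.10484/0.17360 = 0.6039.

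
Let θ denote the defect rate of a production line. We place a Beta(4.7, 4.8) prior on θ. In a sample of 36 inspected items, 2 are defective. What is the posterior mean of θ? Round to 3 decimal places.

The binomial likelihood is conjugate to the Beta prior: with 2 successes and 34 failures, the posterior is Beta(4.7+2, 4.8+34) = Beta(6.7, 38.8).
E[θ | data] = 6.7/(6.7+38.8) = 0.147.

Posterior mean ≈ 0.147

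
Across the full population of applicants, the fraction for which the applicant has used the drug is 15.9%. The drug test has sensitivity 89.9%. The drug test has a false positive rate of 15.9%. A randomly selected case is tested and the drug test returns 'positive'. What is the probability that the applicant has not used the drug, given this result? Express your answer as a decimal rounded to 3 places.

P(¬H | E) ≈ 0.483

Let H be the event that the applicant has used the drug. P(H) = 0.159, so P(¬H) = 0.841. With E the 'positive' result, P(E|H) = 0.899 and P(E|¬H) = 0.159.
P(E) = 0.899·0.159 + 0.159·0.841 = 0.14294 + 0.13372 = 0.27666.
By Bayes' theorem, P(H|E) = 0.14294 / 0.27666 = 0.517. Hence P(¬H|E) = 1 − 0.517 = 0.483.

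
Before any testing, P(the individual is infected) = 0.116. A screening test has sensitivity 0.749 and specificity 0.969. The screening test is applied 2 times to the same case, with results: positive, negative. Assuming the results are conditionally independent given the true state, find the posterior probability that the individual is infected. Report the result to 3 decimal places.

Posterior P(H) ≈ 0.451

Let H be the event that the individual is infected; start with P(H) = 0.116. P('positive'|H) = 0.749, P('positive'|¬H) = 0.031.
Update on result 1 ('positive'): P(H) ← 0.749·0.1160 / (0.749·0.1160 + 0.031·0.8840) = 0.086884/0.11429 = 0.7602.
Update on result 2 ('negative'): P(H) ← 0.251·0.7602 / (0.251·0.7602 + 0.969·0.2398) = 0.19082/0.42316 = 0.4509.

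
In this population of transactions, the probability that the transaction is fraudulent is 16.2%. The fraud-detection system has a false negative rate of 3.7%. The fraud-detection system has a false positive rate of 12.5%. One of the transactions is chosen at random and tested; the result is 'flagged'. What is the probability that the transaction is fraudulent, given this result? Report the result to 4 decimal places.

P(H | E) ≈ 0.5983

Write H for 'the transaction is fraudulent'. Prior odds H:¬H = 0.162/0.838 = 0.19332. For the 'flagged' outcome, the likelihood ratio is 0.963/0.125 = 7.7040.
Posterior odds = 0.19332 × 7.7040 = 1.4893, so P(H|E) = 1.4893/(1+1.4893) = 0.5983.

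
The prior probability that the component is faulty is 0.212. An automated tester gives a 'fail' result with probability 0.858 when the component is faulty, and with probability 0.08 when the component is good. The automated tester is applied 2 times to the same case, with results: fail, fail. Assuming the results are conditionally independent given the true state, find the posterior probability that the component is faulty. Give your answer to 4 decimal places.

Posterior P(H) ≈ 0.9687

With H the event that the component is faulty, the joint likelihood of the observed sequence is P(data|H) = 0.858·0.858 = 0.73616 and P(data|¬H) = 0.08·0.08 = 0.0064000.
Bayes: P(H|data) = 0.212·0.73616 / (0.212·0.73616 + 0.788·0.0064000) = 0.15607/0.16111 = 0.9687.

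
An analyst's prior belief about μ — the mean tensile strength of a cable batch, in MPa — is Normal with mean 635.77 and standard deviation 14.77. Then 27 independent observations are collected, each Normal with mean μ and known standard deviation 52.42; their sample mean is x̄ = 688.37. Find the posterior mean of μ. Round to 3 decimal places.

Prior precision 1/τ₀² = 1/14.77² = 0.00458394; data precision n/σ² = 27/52.42² = 0.00982584.
Posterior precision = 0.00458394 + 0.00982584 = 0.0144098.
Posterior mean = (0.00458394·635.77 + 0.00982584·688.37) / 0.0144098 = 671.637.

Posterior mean ≈ 671.637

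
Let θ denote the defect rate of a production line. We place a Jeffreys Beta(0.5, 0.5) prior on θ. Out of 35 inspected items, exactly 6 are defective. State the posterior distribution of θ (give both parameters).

Observing 6 successes and 29 failures updates Beta(0.5, 0.5) by adding the success and failure counts to the two shape parameters: α = 0.5+6 = 6.5, β = 0.5+29 = 29.5.

Posterior: Beta(6.5, 29.5)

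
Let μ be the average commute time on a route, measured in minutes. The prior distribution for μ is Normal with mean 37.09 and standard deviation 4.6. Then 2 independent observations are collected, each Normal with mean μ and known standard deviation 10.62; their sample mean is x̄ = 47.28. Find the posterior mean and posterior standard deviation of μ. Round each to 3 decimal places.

Posterior mean ≈ 39.870; posterior SD ≈ 3.923

With known σ, the Normal prior is conjugate. Weight on the data is w = (n/σ²)/(n/σ² + 1/τ₀²) = 0.0177329/(0.0177329+0.0472590) = 0.27285.
Posterior mean = w·x̄ + (1−w)·μ₀ = 0.27285·47.28 + 0.72715·37.09 = 39.870. Posterior variance = 1/(0.0177329+0.0472590) = 15.3865, so SD = 3.923.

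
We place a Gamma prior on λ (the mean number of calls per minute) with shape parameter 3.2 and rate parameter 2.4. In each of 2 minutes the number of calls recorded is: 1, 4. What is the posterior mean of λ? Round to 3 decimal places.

Total count ∑xᵢ = 5 over n = 2 minutes.
Gamma is conjugate to the Poisson likelihood: posterior is Gamma(shape = 3.2+5 = 8.2, rate = 2.4+2 = 4.4).
Posterior mean = shape/rate = 8.2/4.4 = 1.864.

Posterior mean ≈ 1.864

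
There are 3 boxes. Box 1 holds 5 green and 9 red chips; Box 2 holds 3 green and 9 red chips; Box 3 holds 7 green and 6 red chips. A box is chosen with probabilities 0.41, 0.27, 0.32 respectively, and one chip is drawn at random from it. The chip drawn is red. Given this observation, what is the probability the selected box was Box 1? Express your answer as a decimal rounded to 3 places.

Posterior probability ≈ 0.429

P(red|Box 1) = 0.6429; P(red|Box 2) = 0.75; P(red|Box 3) = 0.4615.
Prior × likelihood for each source: 0.41·0.6429=0.2636, 0.27·0.75=0.2025, 0.32·0.4615=0.1477. Summing gives P(red) = 0.61376.
P(Box 1 | red) = 0.2636 / 0.61376 = 0.429.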